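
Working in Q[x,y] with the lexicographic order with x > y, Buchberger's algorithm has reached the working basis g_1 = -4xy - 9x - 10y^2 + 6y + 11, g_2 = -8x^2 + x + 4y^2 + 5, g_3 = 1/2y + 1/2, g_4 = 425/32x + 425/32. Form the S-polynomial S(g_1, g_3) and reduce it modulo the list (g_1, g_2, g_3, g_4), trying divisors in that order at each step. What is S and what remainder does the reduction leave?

S(g_1, g_3) = 5/4x + 5/2y^2 - 3/2y - 11/4; remainder on division = 0.

lcm(LM(g_1), LM(g_3)) = xy.
S = (lcm/LT(g_1))·g_1 − (lcm/LT(g_3))·g_3 = 5/4x + 5/2y^2 - 3/2y - 11/4.
Reduce S modulo (g_1, g_2, g_3, g_4) in that order:
  leading term x: subtract (8/85)·g_4 from 5/4x + 5/2y^2 - 3/2y - 11/4 → 5/2y^2 - 3/2y - 4
  leading term y^2: subtract (5y)·g_3 from 5/2y^2 - 3/2y - 4 → -4y - 4
  leading term y: subtract (-8)·g_3 from -4y - 4 → 0
The remainder is 0, so this S-polynomial contributes no new basis element.
This is the inner loop of Buchberger's algorithm — each nonzero remainder becomes a new basis element.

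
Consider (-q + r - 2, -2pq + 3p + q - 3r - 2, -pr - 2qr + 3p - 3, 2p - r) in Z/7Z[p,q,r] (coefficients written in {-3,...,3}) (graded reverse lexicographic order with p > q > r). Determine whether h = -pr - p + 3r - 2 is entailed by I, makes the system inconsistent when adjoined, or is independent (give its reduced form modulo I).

-pr - p + 3r - 2 lies in I (it reduces to 0).

First compute the reduced Gröbner basis of I by Buchberger's algorithm.
f_1 = -q + r - 2, LT = q.
f_2 = -2pq + 3p + q - 3r - 2, LT = pq.
f_3 = -pr - 2qr + 3p - 3, LT = pr.
f_4 = 2p - r, LT = p.

S(f_1,f_2): lcm = pq. S = -pr - 3q + 2r - 1.
  leading term pr: subtract (1)·f_3 from -pr - 3q + 2r - 1 → 2qr - 3p - 3q + 2r + 2
  leading term qr: subtract (-2r)·f_1 from 2qr - 3p - 3q + 2r + 2 → 2r^2 - 3p - 3q - 2r + 2
  leading term r^2: no divisor's leading term divides it; move 2r^2 to the remainder.
  leading term p: subtract (2)·f_4 from -3p - 3q - 2r + 2 → -3q + 2
  leading term q: subtract (3)·f_1 from -3q + 2 → -3r + 1
  leading term r: no divisor's leading term divides it; move -3r to the remainder.
  leading term 1: no divisor's leading term divides it; move 1 to the remainder.
  remainder 2r^2 - 3r + 1 ≠ 0; add k_5 = 2r^2 - 3r + 1 to the basis.

The other S-polynomials (S(f_1,f_3), S(f_1,f_4), S(f_2,f_3), S(f_2,f_4), S(f_3,f_4), S(f_1,k_5), S(f_2,k_5), S(f_3,k_5), S(f_4,k_5)) all reduce to 0 modulo the current basis, so we have a Gröbner basis.
Inter-reduce: drop elements whose leading term is divisible by another's, tail-reduce, and make monic.
Reduced Gröbner basis: {r^2 + 2r - 3, p + 3r, q - r + 2}.
Label its elements g_1 = r^2 + 2r - 3, g_2 = p + 3r, g_3 = q - r + 2.

Reduce h = -pr - p + 3r - 2 modulo G:
  leading term pr: subtract (-r)·g_2 from -pr - p + 3r - 2 → 3r^2 - p + 3r - 2
  leading term r^2: subtract (3)·g_1 from 3r^2 - p + 3r - 2 → -p - 3r
  leading term p: subtract (-1)·g_2 from -p - 3r → 0
  normal form = 0.
Since the normal form is 0, h ∈ I.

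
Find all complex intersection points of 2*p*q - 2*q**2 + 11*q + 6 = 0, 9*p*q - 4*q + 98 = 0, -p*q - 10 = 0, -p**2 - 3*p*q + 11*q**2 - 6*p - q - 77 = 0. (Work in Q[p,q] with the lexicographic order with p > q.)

{(-5, 2)}

Compute a lex Gröbner basis by Buchberger's algorithm.
f_1 = 2*p*q - 2*q**2 + 11*q + 6, LT = p*q.
f_2 = 9*p*q - 4*q + 98, LT = p*q.
f_3 = -p*q - 10, LT = p*q.
f_4 = -p**2 - 3*p*q - 6*p + 11*q**2 - q - 77, LT = p**2.

S(f_1,f_2): lcm = p*q. S = -q**2 + 107/18*q - 71/9.
  leading term q**2: no divisor's leading term divides it; move -q**2 to the remainder.
  leading term q: no divisor's leading term divides it; move 107/18*q to the remainder.
  leading term 1: no divisor's leading term divides it; move -71/9 to the remainder.
  remainder -q**2 + 107/18*q - 71/9 ≠ 0; add h_5 = -q**2 + 107/18*q - 71/9 to the basis.

S(f_1,f_3): lcm = p*q. S = -q**2 + 11/2*q - 7.
  leading term q**2: subtract (1)·h_5 from -q**2 + 11/2*q - 7 → -4/9*q + 8/9
  leading term q: no divisor's leading term divides it; move -4/9*q to the remainder.
  leading term 1: no divisor's leading term divides it; move 8/9 to the remainder.
  remainder -4/9*q + 8/9 ≠ 0; add h_6 = -4/9*q + 8/9 to the basis.

S(f_1,f_4): lcm = p**2*q. S = -4*p*q**2 - 1/2*p*q + 3*p + 11*q**3 - q**2 - 77*q.
  leading term p*q**2: subtract (-2*q)·f_1 from -4*p*q**2 - 1/2*p*q + 3*p + 11*q**3 - q**2 - 77*q → -1/2*p*q + 3*p + 7*q**3 + 21*q**2 - 65*q
  leading term p*q: subtract (-1/4)·f_1 from -1/2*p*q + 3*p + 7*q**3 + 21*q**2 - 65*q → 3*p + 7*q**3 + 41/2*q**2 - 249/4*q + 3/2
  leading term p: no divisor's leading term divides it; move 3*p to the remainder.
  leading term q**3: subtract (-7*q)·h_5 from 7*q**3 + 41/2*q**2 - 249/4*q + 3/2 → 559/9*q**2 - 4229/36*q + 3/2
  leading term q**2: subtract (-559/9)·h_5 from 559/9*q**2 - 4229/36*q + 3/2 → 81565/324*q - 79135/162
  leading term q: subtract (-81565/144)·h_6 from 81565/324*q - 79135/162 → 15
  leading term 1: no divisor's leading term divides it; move 15 to the remainder.
  remainder 3*p + 15 ≠ 0; add h_7 = 3*p + 15 to the basis.

The other S-polynomials (S(f_2,f_3), S(f_2,f_4), S(f_3,f_4), S(f_1,h_5), S(f_2,h_5), S(f_3,h_5), S(f_4,h_5), S(f_1,h_6), S(f_2,h_6), S(f_3,h_6), S(f_4,h_6), S(h_5,h_6), S(f_1,h_7), S(f_2,h_7), S(f_3,h_7), S(f_4,h_7), S(h_5,h_7), S(h_6,h_7)) all reduce to 0 modulo the current basis, so we have a Gröbner basis.
Inter-reduce: drop elements whose leading term is divisible by another's, tail-reduce, and make monic.
Reduced Gröbner basis: {p + 5, q - 2}.

The lex basis is triangular: the last element involves only q. Solving q - 2 = 0 gives q ∈ {2}; substituting each value into the earlier elements determines the remaining variables.
  q = 2: the earlier basis element becomes p + 5 = 0, giving p = -5 — point (-5, 2).
A lex Gröbner basis triangularizes the system, enabling back-substitution.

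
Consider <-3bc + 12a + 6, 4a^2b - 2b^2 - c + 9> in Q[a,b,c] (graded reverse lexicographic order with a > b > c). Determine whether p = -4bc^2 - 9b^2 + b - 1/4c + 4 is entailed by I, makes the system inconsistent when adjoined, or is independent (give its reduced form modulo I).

First compute the reduced Gröbner basis of I by Buchberger's algorithm.
f_1 = -3bc + 12a + 6, LT = bc.
f_2 = 4a^2b - 2b^2 - c + 9, LT = a^2b.

S(f_1,f_2): lcm = a^2bc. S = -4a^3 + 1/2b^2c - 2a^2 + 1/4c^2 - 9/4c.
  reduce S modulo (f_1, f_2):
  remainder -4a^3 - 2a^2 + 2ab + 1/4c^2 + b - 9/4c ≠ 0; add h_3 = -4a^3 - 2a^2 + 2ab + 1/4c^2 + b - 9/4c to the basis.

The other S-polynomials (S(f_1,h_3), S(f_2,h_3)) all reduce to 0 modulo the current basis, so we have a Gröbner basis.
Inter-reduce: drop elements whose leading term is divisible by another's, tail-reduce, and make monic.
Reduced Gröbner basis: {a^3 + 1/2a^2 - 1/2ab - 1/16c^2 - 1/4b + 9/16c, a^2b - 1/2b^2 - 1/4c + 9/4, bc - 4a - 2}.
Label its elements g_1 = a^3 + 1/2a^2 - 1/2ab - 1/16c^2 - 1/4b + 9/16c, g_2 = a^2b - 1/2b^2 - 1/4c + 9/4, g_3 = bc - 4a - 2.

Reduce p = -4bc^2 - 9b^2 + b - 1/4c + 4 modulo G:
  leading term bc^2: subtract (-4c)·g_3 from -4bc^2 - 9b^2 + b - 1/4c + 4 → -9b^2 - 16ac + b - 33/4c + 4
  leading term b^2: no divisor's leading term divides it; move -9b^2 to the remainder.
  leading term ac: no divisor's leading term divides it; move -16ac to the remainder.
  leading term b: no divisor's leading term divides it; move b to the remainder.
  leading term c: no divisor's leading term divides it; move -33/4c to the remainder.
  leading term 1: no divisor's leading term divides it; move 4 to the remainder.
  normal form = -9b^2 - 16ac + b - 33/4c + 4.
The normal form is nonzero, so p ∉ I. Since p minus its normal form lies in I, I + (p) = I + (r) where r = -9b^2 - 16ac + b - 33/4c + 4; decide whether this ideal is the whole ring.
Run Buchberger on G together with r (pairs among the g_i already reduce to 0 since G is a Gröbner basis):
g_1 = a^3 + 1/2a^2 - 1/2ab - 1/16c^2 - 1/4b + 9/16c, LT = a^3.
g_2 = a^2b - 1/2b^2 - 1/4c + 9/4, LT = a^2b.
g_3 = bc - 4a - 2, LT = bc.
r = -9b^2 - 16ac + b - 33/4c + 4, LT = b^2.

S(g_2,r): lcm = a^2b^2. S = -16/9a^3c + 1/9a^2b - 1/2b^3 - 11/12a^2c + 4/9a^2 - 1/4bc + 9/4b.
  reduce S modulo (g_1, g_2, g_3, r):
  remainder -1/36a^2c - 1/9c^3 + 4/9a^2 + c^2 - 17/18a + 73/36b + 1/36c - 13/18 ≠ 0; add m_5 = -1/36a^2c - 1/9c^3 + 4/9a^2 + c^2 - 17/18a + 73/36b + 1/36c - 13/18 to the basis.

S(g_3,r): lcm = b^2c. S = -16/9ac^2 - 4ab + 1/9bc - 11/12c^2 - 2b + 4/9c.
  reduce S modulo (g_1, g_2, g_3, r, m_5):
  remainder -16/9ac^2 - 4ab - 11/12c^2 + 4/9a - 2b + 4/9c + 2/9 ≠ 0; add m_6 = -16/9ac^2 - 4ab - 11/12c^2 + 4/9a - 2b + 4/9c + 2/9 to the basis.

S(m_5,m_6): lcm = a^2c^2. S = 4c^4 - 9/4a^2b - 16a^2c - 33/64ac^2 - 36c^3 + 1/4a^2 - 9/8ab + 137/4ac - 73bc - c^2 + 1/8a + 26c.
  reduce S modulo (g_1, g_2, g_3, r, m_5, m_6):
  remainder 4c^4 + 28c^3 - 1023/4a^2 + 9/256ab + 145/4ac - 2362303/4096c^2 + 64511/256a - 597783/512b + 2647/256c + 140543/512 ≠ 0; add m_7 = 4c^4 + 28c^3 - 1023/4a^2 + 9/256ab + 145/4ac - 2362303/4096c^2 + 64511/256a - 597783/512b + 2647/256c + 140543/512 to the basis.

The other S-polynomials (S(g_1,g_2), S(g_1,g_3), S(g_1,r), S(g_2,g_3), S(g_1,m_5), S(g_2,m_5), S(g_3,m_5), S(r,m_5), S(g_1,m_6), S(g_2,m_6), S(g_3,m_6), S(r,m_6), S(g_1,m_7), S(g_2,m_7), S(g_3,m_7), S(r,m_7), S(m_5,m_7), S(m_6,m_7)) all reduce to 0 modulo the current basis, so we have a Gröbner basis.
Inter-reduce: drop elements whose leading term is divisible by another's, tail-reduce, and make monic.
Reduced Gröbner basis: {c^4 + 7c^3 - 1023/16a^2 + 9/1024ab + 145/16ac - 2362303/16384c^2 + 64511/1024a - 597783/2048b + 2647/1024c + 140543/2048, a^3 + 1/2a^2 - 1/2ab - 1/16c^2 - 1/4b + 9/16c, a^2b + 8/9ac - 1/18b + 5/24c + 73/36, a^2c + 4c^3 - 16a^2 - 36c^2 + 34a - 73b - c + 26, ac^2 + 9/4ab + 33/64c^2 - 1/4a + 9/8b - 1/4c - 1/8, b^2 + 16/9ac - 1/9b + 11/12c - 4/9, bc - 4a - 2}.
The reduced Gröbner basis of I + (p) is {c^4 + 7c^3 - 1023/16a^2 + 9/1024ab + 145/16ac - 2362303/16384c^2 + 64511/1024a - 597783/2048b + 2647/1024c + 140543/2048, a^3 + 1/2a^2 - 1/2ab - 1/16c^2 - 1/4b + 9/16c, a^2b + 8/9ac - 1/18b + 5/24c + 73/36, a^2c + 4c^3 - 16a^2 - 36c^2 + 34a - 73b - c + 26, ac^2 + 9/4ab + 33/64c^2 - 1/4a + 9/8b - 1/4c - 1/8, b^2 + 16/9ac - 1/9b + 11/12c - 4/9, bc - 4a - 2} ≠ {1}, a proper ideal, so the enlarged system stays consistent: p is independent of I, with normal form -9b^2 - 16ac + b - 33/4c + 4.

-4bc^2 - 9b^2 + b - 1/4c + 4 is independent of I; its normal form modulo I is -9b^2 - 16ac + b - 33/4c + 4.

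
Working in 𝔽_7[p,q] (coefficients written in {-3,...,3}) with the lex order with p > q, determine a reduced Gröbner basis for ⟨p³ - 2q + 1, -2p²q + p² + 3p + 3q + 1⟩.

Buchberger's algorithm terminates because the ascending chain of leading-term ideals stabilizes.

f_1 = p³ - 2q + 1, LT = p³.
f_2 = -2p²q + p² + 3p + 3q + 1, LT = p²q.

S(f_1,f_2): lcm = p³q. S = -3p³ - 2p² - 2pq - 3p - 2q² + q.
  reduce S modulo (f_1, f_2):
  remainder -2p² - 2pq - 3p - 2q² + 2q + 3 ≠ 0; add g_3 = -2p² - 2pq - 3p - 2q² + 2q + 3 to the basis.

S(f_1,g_3): lcm = p³. S = -p²q + 2p² - pq² + pq - 2p - 2q + 1.
  reduce S modulo (f_1, f_2, g_3):
  remainder -pq² + 3pq + 3p + 2q² - 2q + 1 ≠ 0; add g_4 = -pq² + 3pq + 3p + 2q² - 2q + 1 to the basis.

S(f_2,g_3): lcm = p²q. S = 3p² - pq² + 2pq + 2p - q³ + q² + 3.
  reduce S modulo (f_1, f_2, g_3, g_4):
  remainder 3pq - 2p - q³ + 3q² - 2q + 3 ≠ 0; add g_5 = 3pq - 2p - q³ + 3q² - 2q + 3 to the basis.

S(g_3,g_4): lcm = p²q². S = 3p²q + 3p² + pq³ - 2pq + p + q⁴ - q³ + 2q².
  reduce S modulo (f_1, f_2, g_3, g_4, g_5):
  remainder -2p + q⁴ - 3q³ + 3q² + 3q - 3 ≠ 0; add g_6 = -2p + q⁴ - 3q³ + 3q² + 3q - 3 to the basis.

S(f_2,g_6): lcm = p²q. S = 3p² - 3pq⁵ + 2pq⁴ - 2pq³ - 2pq² + 2pq + 2p + 2q + 3.
  reduce S modulo (f_1, f_2, g_3, g_4, g_5, g_6):
  remainder q⁵ + q⁴ + 2q³ + 3q² + 3q - 3 ≠ 0; add g_7 = q⁵ + q⁴ + 2q³ + 3q² + 3q - 3 to the basis.

The other S-polynomials (S(f_1,g_4), S(f_2,g_4), S(f_1,g_5), S(f_2,g_5), S(g_3,g_5), S(g_4,g_5), S(f_1,g_6), S(g_3,g_6), S(g_4,g_6), S(g_5,g_6), S(f_1,g_7), S(f_2,g_7), S(g_3,g_7), S(g_4,g_7), S(g_5,g_7), S(g_6,g_7)) all reduce to 0 modulo the current basis, so we have a Gröbner basis.
Inter-reduce: drop elements whose leading term is divisible by another's, tail-reduce, and make monic.

G = {p + 3q⁴ - 2q³ + 2q² + 2q - 2, q⁵ + q⁴ + 2q³ + 3q² + 3q - 3}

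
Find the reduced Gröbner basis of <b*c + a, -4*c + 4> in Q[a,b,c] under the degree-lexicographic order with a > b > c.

f_1 = b*c + a, LT = b*c.
f_2 = -4*c + 4, LT = c.

S(f_1,f_2): lcm = b*c. S = a + b.
  leading term a: no divisor's leading term divides it; move a to the remainder.
  leading term b: no divisor's leading term divides it; move b to the remainder.
  remainder a + b ≠ 0; add g_3 = a + b to the basis.

The other S-polynomials (S(f_1,g_3), S(f_2,g_3)) all reduce to 0 modulo the current basis, so we have a Gröbner basis.
Inter-reduce: drop elements whose leading term is divisible by another's, tail-reduce, and make monic.

G = {a + b, c - 1}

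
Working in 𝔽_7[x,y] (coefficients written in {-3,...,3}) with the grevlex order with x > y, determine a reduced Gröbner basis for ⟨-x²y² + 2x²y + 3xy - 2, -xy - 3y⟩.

f_1 = -x²y² + 2x²y + 3xy - 2, LT = x²y².
f_2 = -xy - 3y, LT = xy.

S(f_1,f_2): lcm = x²y². S = -2x²y - 3xy² - 3xy + 2.
  leading term x²y: subtract (2x)·f_2 from -2x²y - 3xy² - 3xy + 2 → -3xy² + 3xy + 2
  leading term xy²: subtract (3y)·f_2 from -3xy² + 3xy + 2 → 3xy + 2y² + 2
  leading term xy: subtract (-3)·f_2 from 3xy + 2y² + 2 → 2y² - 2y + 2
  leading term y²: no divisor's leading term divides it; move 2y² to the remainder.
  leading term y: no divisor's leading term divides it; move -2y to the remainder.
  leading term 1: no divisor's leading term divides it; move 2 to the remainder.
  remainder 2y² - 2y + 2 ≠ 0; add g_3 = 2y² - 2y + 2 to the basis.

S(f_1,g_3): lcm = x²y². S = -x²y - x² - 3xy + 2.
  leading term x²y: subtract (x)·f_2 from -x²y - x² - 3xy + 2 → -x² + 2
  leading term x²: no divisor's leading term divides it; move -x² to the remainder.
  leading term 1: no divisor's leading term divides it; move 2 to the remainder.
  remainder -x² + 2 ≠ 0; add g_4 = -x² + 2 to the basis.

S(f_2,g_3): lcm = xy². S = xy + 3y² - x.
  leading term xy: subtract (-1)·f_2 from xy + 3y² - x → 3y² - x - 3y
  leading term y²: subtract (-2)·g_3 from 3y² - x - 3y → -x - 3
  leading term x: no divisor's leading term divides it; move -x to the remainder.
  leading term 1: no divisor's leading term divides it; move -3 to the remainder.
  remainder -x - 3 ≠ 0; add g_5 = -x - 3 to the basis.

The other S-polynomials (S(f_1,g_4), S(f_2,g_4), S(g_3,g_4), S(f_1,g_5), S(f_2,g_5), S(g_3,g_5), S(g_4,g_5)) all reduce to 0 modulo the current basis, so we have a Gröbner basis.
Inter-reduce: drop elements whose leading term is divisible by another's, tail-reduce, and make monic.

G = {y² - y + 1, x + 3}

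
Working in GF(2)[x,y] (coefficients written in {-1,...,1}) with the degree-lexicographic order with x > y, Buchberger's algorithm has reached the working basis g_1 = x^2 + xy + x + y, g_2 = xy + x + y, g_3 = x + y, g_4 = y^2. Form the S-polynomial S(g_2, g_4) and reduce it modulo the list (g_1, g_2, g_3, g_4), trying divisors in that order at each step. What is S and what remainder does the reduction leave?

lcm(LM(g_2), LM(g_4)) = xy^2.
S = (lcm/LT(g_2))·g_2 − (lcm/LT(g_4))·g_4 = xy + y^2.
Reduce S modulo (g_1, g_2, g_3, g_4) in that order:
  leading term xy: subtract (1)·g_2 from xy + y^2 → y^2 + x + y
  leading term y^2: subtract (1)·g_4 from y^2 + x + y → x + y
  leading term x: subtract (1)·g_3 from x + y → 0
The remainder is 0, so this S-polynomial contributes no new basis element.

S(g_2, g_4) = xy + y^2; remainder on division = 0.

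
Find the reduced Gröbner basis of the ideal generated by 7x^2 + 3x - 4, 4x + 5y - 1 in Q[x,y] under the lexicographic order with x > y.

f_1 = 7x^2 + 3x - 4, LT = x^2.
f_2 = 4x + 5y - 1, LT = x.

S(f_1,f_2): lcm = x^2. S = -5/4xy + 19/28x - 4/7.
  leading term xy: subtract (-5/16y)·f_2 from -5/4xy + 19/28x - 4/7 → 19/28x + 25/16y^2 - 5/16y - 4/7
  leading term x: subtract (19/112)·f_2 from 19/28x + 25/16y^2 - 5/16y - 4/7 → 25/16y^2 - 65/56y - 45/112
  leading term y^2: no divisor's leading term divides it; move 25/16y^2 to the remainder.
  leading term y: no divisor's leading term divides it; move -65/56y to the remainder.
  leading term 1: no divisor's leading term divides it; move -45/112 to the remainder.
  remainder 25/16y^2 - 65/56y - 45/112 ≠ 0; add g_3 = 25/16y^2 - 65/56y - 45/112 to the basis.

The other S-polynomials (S(f_1,g_3), S(f_2,g_3)) all reduce to 0 modulo the current basis, so we have a Gröbner basis.
Inter-reduce: drop elements whose leading term is divisible by another's, tail-reduce, and make monic.

G = {x + 5/4y - 1/4, y^2 - 26/35y - 9/35}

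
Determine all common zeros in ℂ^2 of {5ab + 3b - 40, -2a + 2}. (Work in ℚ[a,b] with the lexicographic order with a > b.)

{(1, 5)}

Compute a lex Gröbner basis by Buchberger's algorithm.
f_1 = 5ab + 3b - 40, LT = ab.
f_2 = -2a + 2, LT = a.

S(f_1,f_2): lcm = ab. S = 8/5b - 8.
  leading term b: no divisor's leading term divides it; move 8/5b to the remainder.
  leading term 1: no divisor's leading term divides it; move -8 to the remainder.
  remainder 8/5b - 8 ≠ 0; add h_3 = 8/5b - 8 to the basis.

The other S-polynomials (S(f_1,h_3), S(f_2,h_3)) all reduce to 0 modulo the current basis, so we have a Gröbner basis.
Inter-reduce: drop elements whose leading term is divisible by another's, tail-reduce, and make monic.
Reduced Gröbner basis: {a - 1, b - 5}.

Elimination: the polynomial b - 5 lies in the elimination ideal for b, so b ∈ {5}. For each such b, the remaining basis elements (now univariate) give the rest of the solution.
  b = 5: the earlier basis element becomes a - 1 = 0, giving a = 1 — point (1, 5).
Substituting each solution back into the original system confirms all equations vanish.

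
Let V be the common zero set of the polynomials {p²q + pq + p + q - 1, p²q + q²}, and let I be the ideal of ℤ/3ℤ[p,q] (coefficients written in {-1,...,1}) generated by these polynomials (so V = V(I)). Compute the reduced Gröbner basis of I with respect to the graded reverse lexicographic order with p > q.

G = {p³ - p² + q² - p + q + 1, q³ - p² + q² + 1, pq - q² + p + q - 1}

This is the nonlinear analogue of row-reducing a linear system.

f_1 = p²q + pq + p + q - 1, LT = p²q.
f_2 = p²q + q², LT = p²q.

S(f_1,f_2): lcm = p²q. S = pq - q² + p + q - 1.
  leading term pq: no divisor's leading term divides it; move pq to the remainder.
  leading term q²: no divisor's leading term divides it; move -q² to the remainder.
  leading term p: no divisor's leading term divides it; move p to the remainder.
  leading term q: no divisor's leading term divides it; move q to the remainder.
  leading term 1: no divisor's leading term divides it; move -1 to the remainder.
  remainder pq - q² + p + q - 1 ≠ 0; add g_3 = pq - q² + p + q - 1 to the basis.

S(f_1,g_3): lcm = p²q. S = pq² - p² - p + q - 1.
  leading term pq²: subtract (q)·g_3 from pq² - p² - p + q - 1 → q³ - p² - pq - q² - p - q - 1
  leading term q³: no divisor's leading term divides it; move q³ to the remainder.
  leading term p²: no divisor's leading term divides it; move -p² to the remainder.
  leading term pq: subtract (-1)·g_3 from -pq - q² - p - q - 1 → q² + 1
  leading term q²: no divisor's leading term divides it; move q² to the remainder.
  leading term 1: no divisor's leading term divides it; move 1 to the remainder.
  remainder q³ - p² + q² + 1 ≠ 0; add g_4 = q³ - p² + q² + 1 to the basis.

S(f_1,g_4): lcm = p²q³. S = p⁴ - p²q² + pq³ + pq² + q³ - p² - q².
  leading term p⁴: no divisor's leading term divides it; move p⁴ to the remainder.
  leading term p²q²: subtract (-q)·f_1 from -p²q² + pq³ + pq² + q³ - p² - q² → pq³ - pq² + q³ - p² + pq - q
  leading term pq³: subtract (q²)·g_3 from pq³ - pq² + q³ - p² + pq - q → q⁴ + pq² - p² + pq + q² - q
  leading term q⁴: subtract (q)·g_4 from q⁴ + pq² - p² + pq + q² - q → p²q + pq² - q³ - p² + pq + q² + q
  leading term p²q: subtract (1)·f_1 from p²q + pq² - q³ - p² + pq + q² + q → pq² - q³ - p² + q² - p + 1
  leading term pq²: subtract (q)·g_3 from pq² - q³ - p² + q² - p + 1 → -p² - pq - p + q + 1
  leading term p²: no divisor's leading term divides it; move -p² to the remainder.
  leading term pq: subtract (-1)·g_3 from -pq - p + q + 1 → -q² - q
  leading term q²: no divisor's leading term divides it; move -q² to the remainder.
  leading term q: no divisor's leading term divides it; move -q to the remainder.
  remainder p⁴ - p² - q² - q ≠ 0; add g_5 = p⁴ - p² - q² - q to the basis.

S(g_3,g_4): lcm = pq³. S = -q⁴ + p³ + q³ - q² - p.
  leading term q⁴: subtract (-q)·g_4 from -q⁴ + p³ + q³ - q² - p → p³ - p²q - q³ - q² - p + q
  leading term p³: no divisor's leading term divides it; move p³ to the remainder.
  leading term p²q: subtract (-1)·f_1 from -p²q - q³ - q² - p + q → -q³ + pq - q² - q - 1
  leading term q³: subtract (-1)·g_4 from -q³ + pq - q² - q - 1 → -p² + pq - q
  leading term p²: no divisor's leading term divides it; move -p² to the remainder.
  leading term pq: subtract (1)·g_3 from pq - q → q² - p + q + 1
  leading term q²: no divisor's leading term divides it; move q² to the remainder.
  leading term p: no divisor's leading term divides it; move -p to the remainder.
  leading term q: no divisor's leading term divides it; move q to the remainder.
  leading term 1: no divisor's leading term divides it; move 1 to the remainder.
  remainder p³ - p² + q² - p + q + 1 ≠ 0; add g_6 = p³ - p² + q² - p + q + 1 to the basis.

The other S-polynomials (S(f_2,g_3), S(f_2,g_4), S(f_1,g_5), S(f_2,g_5), S(g_3,g_5), S(g_4,g_5), S(f_1,g_6), S(f_2,g_6), S(g_3,g_6), S(g_4,g_6), S(g_5,g_6)) all reduce to 0 modulo the current basis, so we have a Gröbner basis.
Inter-reduce: drop elements whose leading term is divisible by another's, tail-reduce, and make monic.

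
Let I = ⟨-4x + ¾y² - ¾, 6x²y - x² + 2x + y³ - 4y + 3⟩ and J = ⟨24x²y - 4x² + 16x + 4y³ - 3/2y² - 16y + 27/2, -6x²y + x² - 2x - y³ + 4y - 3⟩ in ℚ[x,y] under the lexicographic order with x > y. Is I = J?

For a fixed monomial order, each ideal has a unique reduced Gröbner basis; comparing bases decides equality.
Buchberger on the first generating set:
f_1 = -4x + ¾y² - ¾, LT = x.
f_2 = 6x²y - x² + 2x + y³ - 4y + 3, LT = x²y.

S(f_1,f_2): lcm = x²y. S = ⅙x² - 3/16xy³ + 3/16xy - ⅓x - ⅙y³ + ⅔y - ½.
  reduce S modulo (f_1, f_2):
  remainder -9/256y⁵ + 3/512y⁴ - 37/384y³ - 19/256y² + 485/768y - 221/512 ≠ 0; add g_3 = -9/256y⁵ + 3/512y⁴ - 37/384y³ - 19/256y² + 485/768y - 221/512 to the basis.

The other S-polynomials (S(f_1,g_3), S(f_2,g_3)) all reduce to 0 modulo the current basis, so we have a Gröbner basis.
Inter-reduce: drop elements whose leading term is divisible by another's, tail-reduce, and make monic.
Reduced Gröbner basis: {x - 3/16y² + 3/16, y⁵ - ⅙y⁴ + 74/27y³ + 19/9y² - 485/27y + 221/18}.

Buchberger on the second generating set:
h_1 = 24x²y - 4x² + 16x + 4y³ - 3/2y² - 16y + 27/2, LT = x²y.
h_2 = -6x²y + x² - 2x - y³ + 4y - 3, LT = x²y.

S(h_1,h_2): lcm = x²y. S = ⅓x - 1/16y² + 1/16.
  reduce S modulo (h_1, h_2):
  remainder ⅓x - 1/16y² + 1/16 ≠ 0; add k_3 = ⅓x - 1/16y² + 1/16 to the basis.

S(h_1,k_3): lcm = x²y. S = -⅙x² + 3/16xy³ - 3/16xy + ⅔x + ⅙y³ - 1/16y² - ⅔y + 9/16.
  reduce S modulo (h_1, h_2, k_3):
  remainder 9/256y⁵ - 3/512y⁴ + 37/384y³ + 19/256y² - 485/768y + 221/512 ≠ 0; add k_4 = 9/256y⁵ - 3/512y⁴ + 37/384y³ + 19/256y² - 485/768y + 221/512 to the basis.

The other S-polynomials (S(h_2,k_3), S(h_1,k_4), S(h_2,k_4), S(k_3,k_4)) all reduce to 0 modulo the current basis, so we have a Gröbner basis.
Inter-reduce: drop elements whose leading term is divisible by another's, tail-reduce, and make monic.
Reduced Gröbner basis: {x - 3/16y² + 3/16, y⁵ - ⅙y⁴ + 74/27y³ + 19/9y² - 485/27y + 221/18}.

These coincide, so the ideals are equal.

Yes, the ideals are equal.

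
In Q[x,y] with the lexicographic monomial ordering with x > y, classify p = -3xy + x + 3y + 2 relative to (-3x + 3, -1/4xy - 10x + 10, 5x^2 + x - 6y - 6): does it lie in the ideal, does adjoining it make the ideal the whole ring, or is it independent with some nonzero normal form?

First compute the reduced Gröbner basis of I by Buchberger's algorithm.
f_1 = -3x + 3, LT = x.
f_2 = -1/4xy - 10x + 10, LT = xy.
f_3 = 5x^2 + x - 6y - 6, LT = x^2.

S(f_1,f_2): lcm = xy. S = -40x - y + 40.
  leading term x: subtract (40/3)·f_1 from -40x - y + 40 → -y
  leading term y: no divisor's leading term divides it; move -y to the remainder.
  remainder -y ≠ 0; add h_4 = -y to the basis.

The other S-polynomials (S(f_1,f_3), S(f_2,f_3), S(f_1,h_4), S(f_2,h_4), S(f_3,h_4)) all reduce to 0 modulo the current basis, so we have a Gröbner basis.
Inter-reduce: drop elements whose leading term is divisible by another's, tail-reduce, and make monic.
Reduced Gröbner basis: {x - 1, y}.
Label its elements g_1 = x - 1, g_2 = y.

Reduce p = -3xy + x + 3y + 2 modulo G:
  leading term xy: subtract (-3y)·g_1 from -3xy + x + 3y + 2 → x + 2
  leading term x: subtract (1)·g_1 from x + 2 → 3
  leading term 1: no divisor's leading term divides it; move 3 to the remainder.
  normal form = 3.
The normal form is nonzero, so p ∉ I. Since p minus its normal form lies in I, I + (p) = I + (r) where r = 3; decide whether this ideal is the whole ring.
Here r = 3 is a nonzero constant, hence a unit: 1 ∈ I + (p), the Gröbner basis of I + (p) is {1}, and the enlarged system has no common solution — adjoining p is inconsistent.

Adjoining -3xy + x + 3y + 2 makes the ideal the whole ring: the system is inconsistent.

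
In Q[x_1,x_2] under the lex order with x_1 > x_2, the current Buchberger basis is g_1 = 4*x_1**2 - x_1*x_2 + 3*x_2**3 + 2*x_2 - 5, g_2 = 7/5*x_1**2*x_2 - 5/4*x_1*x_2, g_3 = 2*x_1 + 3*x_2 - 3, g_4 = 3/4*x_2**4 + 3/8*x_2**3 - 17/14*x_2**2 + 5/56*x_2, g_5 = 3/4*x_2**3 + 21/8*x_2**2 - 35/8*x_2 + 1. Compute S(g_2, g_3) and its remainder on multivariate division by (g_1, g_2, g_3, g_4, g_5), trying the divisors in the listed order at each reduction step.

lcm(LM(g_2), LM(g_3)) = x_1**2*x_2.
S = (lcm/LT(g_2))·g_2 − (lcm/LT(g_3))·g_3 = -3/2*x_1*x_2**2 + 17/28*x_1*x_2.
Reduce S modulo (g_1, g_2, g_3, g_4, g_5) in that order:
  leading term x_1*x_2**2: subtract (-3/4*x_2**2)·g_3 from -3/2*x_1*x_2**2 + 17/28*x_1*x_2 → 17/28*x_1*x_2 + 9/4*x_2**3 - 9/4*x_2**2
  leading term x_1*x_2: subtract (17/56*x_2)·g_3 from 17/28*x_1*x_2 + 9/4*x_2**3 - 9/4*x_2**2 → 9/4*x_2**3 - 177/56*x_2**2 + 51/56*x_2
  leading term x_2**3: subtract (3)·g_5 from 9/4*x_2**3 - 177/56*x_2**2 + 51/56*x_2 → -309/28*x_2**2 + 393/28*x_2 - 3
  leading term x_2**2: no divisor's leading term divides it; move -309/28*x_2**2 to the remainder.
  leading term x_2: no divisor's leading term divides it; move 393/28*x_2 to the remainder.
  leading term 1: no divisor's leading term divides it; move -3 to the remainder.
The remainder -309/28*x_2**2 + 393/28*x_2 - 3 is nonzero, so it would be added as the next basis element.

S(g_2, g_3) = -3/2*x_1*x_2**2 + 17/28*x_1*x_2; remainder on division = -309/28*x_2**2 + 393/28*x_2 - 3.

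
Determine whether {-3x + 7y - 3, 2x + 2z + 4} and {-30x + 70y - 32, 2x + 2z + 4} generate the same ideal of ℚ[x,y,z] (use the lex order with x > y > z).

Since reduced Gröbner bases are canonical representatives of ideals under a given ordering, it suffices to compute and compare them.
Buchberger on the first generating set:
f_1 = -3x + 7y - 3, LT = x.
f_2 = 2x + 2z + 4, LT = x.

S(f_1,f_2): lcm = x. S = -7/3y - z - 1.
  leading term y: no divisor's leading term divides it; move -7/3y to the remainder.
  leading term z: no divisor's leading term divides it; move -z to the remainder.
  leading term 1: no divisor's leading term divides it; move -1 to the remainder.
  remainder -7/3y - z - 1 ≠ 0; add g_3 = -7/3y - z - 1 to the basis.

The other S-polynomials (S(f_1,g_3), S(f_2,g_3)) all reduce to 0 modulo the current basis, so we have a Gröbner basis.
Inter-reduce: drop elements whose leading term is divisible by another's, tail-reduce, and make monic.
Reduced Gröbner basis: {x + z + 2, y + 3/7z + 3/7}.

Buchberger on the second generating set:
h_1 = -30x + 70y - 32, LT = x.
h_2 = 2x + 2z + 4, LT = x.

S(h_1,h_2): lcm = x. S = -7/3y - z - 14/15.
  leading term y: no divisor's leading term divides it; move -7/3y to the remainder.
  leading term z: no divisor's leading term divides it; move -z to the remainder.
  leading term 1: no divisor's leading term divides it; move -14/15 to the remainder.
  remainder -7/3y - z - 14/15 ≠ 0; add k_3 = -7/3y - z - 14/15 to the basis.

The other S-polynomials (S(h_1,k_3), S(h_2,k_3)) all reduce to 0 modulo the current basis, so we have a Gröbner basis.
Inter-reduce: drop elements whose leading term is divisible by another's, tail-reduce, and make monic.
Reduced Gröbner basis: {x + z + 2, y + 3/7z + ⅖}.

The bases are distinct; the ideals are different.

No, the ideals differ.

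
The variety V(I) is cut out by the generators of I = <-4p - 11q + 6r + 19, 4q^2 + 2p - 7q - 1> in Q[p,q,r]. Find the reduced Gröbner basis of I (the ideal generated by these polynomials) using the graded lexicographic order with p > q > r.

G = {q^2 - 25/8q + 3/4r + 17/8, p + 11/4q - 3/2r - 19/4}

This is the nonlinear analogue of row-reducing a linear system.

f_1 = -4p - 11q + 6r + 19, LT = p.
f_2 = 4q^2 + 2p - 7q - 1, LT = q^2.

The S-polynomials (S(f_1,f_2)) all reduce to 0 modulo the current basis, so we have a Gröbner basis.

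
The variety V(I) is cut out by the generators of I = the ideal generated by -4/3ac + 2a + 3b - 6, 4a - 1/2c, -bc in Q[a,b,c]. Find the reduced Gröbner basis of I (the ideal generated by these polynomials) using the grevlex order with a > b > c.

f_1 = -4/3ac + 2a + 3b - 6, LT = ac.
f_2 = 4a - 1/2c, LT = a.
f_3 = -bc, LT = bc.

S(f_1,f_2): lcm = ac. S = 1/8c^2 - 3/2a - 9/4b + 9/2.
  reduce S modulo (f_1, f_2, f_3):
  remainder 1/8c^2 - 9/4b - 3/16c + 9/2 ≠ 0; add g_4 = 1/8c^2 - 9/4b - 3/16c + 9/2 to the basis.

S(f_1,f_3): lcm = abc. S = -3/2ab - 9/4b^2 + 9/2b.
  reduce S modulo (f_1, f_2, f_3, g_4):
  remainder -9/4b^2 + 9/2b ≠ 0; add g_5 = -9/4b^2 + 9/2b to the basis.

The other S-polynomials (S(f_2,f_3), S(f_1,g_4), S(f_2,g_4), S(f_3,g_4), S(f_1,g_5), S(f_2,g_5), S(f_3,g_5), S(g_4,g_5)) all reduce to 0 modulo the current basis, so we have a Gröbner basis.
Inter-reduce: drop elements whose leading term is divisible by another's, tail-reduce, and make monic.

G = {b^2 - 2b, bc, c^2 - 18b - 3/2c + 36, a - 1/8c}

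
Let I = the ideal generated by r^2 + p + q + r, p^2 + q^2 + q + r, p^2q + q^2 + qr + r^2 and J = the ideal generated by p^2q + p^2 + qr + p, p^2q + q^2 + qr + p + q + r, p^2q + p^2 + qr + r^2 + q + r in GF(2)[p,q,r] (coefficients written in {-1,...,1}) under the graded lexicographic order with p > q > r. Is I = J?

Yes, the ideals are equal.

For a fixed monomial order, each ideal has a unique reduced Gröbner basis; comparing bases decides equality.
Buchberger on the first generating set:
f_1 = r^2 + p + q + r, LT = r^2.
f_2 = p^2 + q^2 + q + r, LT = p^2.
f_3 = p^2q + q^2 + qr + r^2, LT = p^2q.

S(f_2,f_3): lcm = p^2q. S = q^3 + r^2.
  reduce S modulo (f_1, f_2, f_3):
  remainder q^3 + p + q + r ≠ 0; add g_4 = q^3 + p + q + r to the basis.

The other S-polynomials (S(f_1,f_2), S(f_1,f_3), S(f_1,g_4), S(f_2,g_4), S(f_3,g_4)) all reduce to 0 modulo the current basis, so we have a Gröbner basis.
Inter-reduce: drop elements whose leading term is divisible by another's, tail-reduce, and make monic.
Reduced Gröbner basis: {q^3 + p + q + r, p^2 + q^2 + q + r, r^2 + p + q + r}.

Buchberger on the second generating set:
h_1 = p^2q + p^2 + qr + p, LT = p^2q.
h_2 = p^2q + q^2 + qr + p + q + r, LT = p^2q.
h_3 = p^2q + p^2 + qr + r^2 + q + r, LT = p^2q.

S(h_1,h_2): lcm = p^2q. S = p^2 + q^2 + q + r.
  reduce S modulo (h_1, h_2, h_3):
  remainder p^2 + q^2 + q + r ≠ 0; add k_4 = p^2 + q^2 + q + r to the basis.

S(h_1,h_3): lcm = p^2q. S = r^2 + p + q + r.
  reduce S modulo (h_1, h_2, h_3, k_4):
  remainder r^2 + p + q + r ≠ 0; add k_5 = r^2 + p + q + r to the basis.

S(h_1,k_4): lcm = p^2q. S = q^3 + p^2 + q^2 + p.
  reduce S modulo (h_1, h_2, h_3, k_4, k_5):
  remainder q^3 + p + q + r ≠ 0; add k_6 = q^3 + p + q + r to the basis.

The other S-polynomials (S(h_2,h_3), S(h_2,k_4), S(h_3,k_4), S(h_1,k_5), S(h_2,k_5), S(h_3,k_5), S(k_4,k_5), S(h_1,k_6), S(h_2,k_6), S(h_3,k_6), S(k_4,k_6), S(k_5,k_6)) all reduce to 0 modulo the current basis, so we have a Gröbner basis.
Inter-reduce: drop elements whose leading term is divisible by another's, tail-reduce, and make monic.
Reduced Gröbner basis: {q^3 + p + q + r, p^2 + q^2 + q + r, r^2 + p + q + r}.

Same reduced basis, so the two generating sets span the same ideal.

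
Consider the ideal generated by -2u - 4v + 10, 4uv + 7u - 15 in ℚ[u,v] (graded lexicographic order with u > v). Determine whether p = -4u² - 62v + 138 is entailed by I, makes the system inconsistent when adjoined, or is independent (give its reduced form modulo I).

First compute the reduced Gröbner basis of I by Buchberger's algorithm.
f_1 = -2u - 4v + 10, LT = u.
f_2 = 4uv + 7u - 15, LT = uv.

S(f_1,f_2): lcm = uv. S = 2v² - 7/4u - 5v + 15/4.
  reduce S modulo (f_1, f_2):
  remainder 2v² - 3/2v - 5 ≠ 0; add h_3 = 2v² - 3/2v - 5 to the basis.

The other S-polynomials (S(f_1,h_3), S(f_2,h_3)) all reduce to 0 modulo the current basis, so we have a Gröbner basis.
Inter-reduce: drop elements whose leading term is divisible by another's, tail-reduce, and make monic.
Reduced Gröbner basis: {v² - ¾v - 5/2, u + 2v - 5}.
Label its elements g_1 = v² - ¾v - 5/2, g_2 = u + 2v - 5.

Reduce p = -4u² - 62v + 138 modulo G:
  leading term u²: subtract (-4u)·g_2 from -4u² - 62v + 138 → 8uv - 20u - 62v + 138
  leading term uv: subtract (8v)·g_2 from 8uv - 20u - 62v + 138 → -16v² - 20u - 22v + 138
  leading term v²: subtract (-16)·g_1 from -16v² - 20u - 22v + 138 → -20u - 34v + 98
  leading term u: subtract (-20)·g_2 from -20u - 34v + 98 → 6v - 2
  leading term v: no divisor's leading term divides it; move 6v to the remainder.
  leading term 1: no divisor's leading term divides it; move -2 to the remainder.
  normal form = 6v - 2.
The normal form is nonzero, so p ∉ I. Since p minus its normal form lies in I, I + (p) = I + (r) where r = 6v - 2; decide whether this ideal is the whole ring.
Run Buchberger on G together with r (pairs among the g_i already reduce to 0 since G is a Gröbner basis):
g_1 = v² - ¾v - 5/2, LT = v².
g_2 = u + 2v - 5, LT = u.
r = 6v - 2, LT = v.

S(g_1,r): lcm = v². S = -5/12v - 5/2.
  reduce S modulo (g_1, g_2, r):
  remainder -95/36 ≠ 0; add m_4 = -95/36 to the basis.

The other S-polynomials (S(g_1,g_2), S(g_2,r), S(g_1,m_4), S(g_2,m_4), S(r,m_4)) all reduce to 0 modulo the current basis, so we have a Gröbner basis.
Inter-reduce: drop elements whose leading term is divisible by another's, tail-reduce, and make monic.
Reduced Gröbner basis: {1}.
The reduced Gröbner basis of I + (p) is {1}: the ideal is the whole ring, so the enlarged system has no common solution — adjoining p is inconsistent.

Adjoining -4u² - 62v + 138 makes the ideal the whole ring: the system is inconsistent.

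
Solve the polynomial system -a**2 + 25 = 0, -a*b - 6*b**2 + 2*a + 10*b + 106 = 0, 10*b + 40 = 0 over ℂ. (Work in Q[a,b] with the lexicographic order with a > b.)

{(5, -4)}

Compute a lex Gröbner basis by Buchberger's algorithm.
f_1 = -a**2 + 25, LT = a**2.
f_2 = -a*b + 2*a - 6*b**2 + 10*b + 106, LT = a*b.
f_3 = 10*b + 40, LT = b.

S(f_1,f_2): lcm = a**2*b. S = 2*a**2 - 6*a*b**2 + 10*a*b + 106*a - 25*b.
  reduce S modulo (f_1, f_2, f_3):
  remainder 102*a - 510 ≠ 0; add h_4 = 102*a - 510 to the basis.

The other S-polynomials (S(f_1,f_3), S(f_2,f_3), S(f_1,h_4), S(f_2,h_4), S(f_3,h_4)) all reduce to 0 modulo the current basis, so we have a Gröbner basis.
Inter-reduce: drop elements whose leading term is divisible by another's, tail-reduce, and make monic.
Reduced Gröbner basis: {a - 5, b + 4}.

Elimination: the polynomial b + 4 lies in the elimination ideal for b, so b ∈ {-4}. For each such b, the remaining basis elements (now univariate) give the rest of the solution.
  b = -4: the earlier basis element becomes a - 5 = 0, giving a = 5 — point (5, -4).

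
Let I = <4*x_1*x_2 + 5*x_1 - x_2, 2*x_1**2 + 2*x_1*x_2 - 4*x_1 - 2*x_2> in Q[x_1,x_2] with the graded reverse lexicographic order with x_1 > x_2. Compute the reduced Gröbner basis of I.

G = {x_1**2 - 13/4*x_1 - 3/4*x_2, x_1*x_2 + 5/4*x_1 - 1/4*x_2, x_2**2 + 5/12*x_1 + 9/4*x_2}

This is the nonlinear analogue of row-reducing a linear system.

f_1 = 4*x_1*x_2 + 5*x_1 - x_2, LT = x_1*x_2.
f_2 = 2*x_1**2 + 2*x_1*x_2 - 4*x_1 - 2*x_2, LT = x_1**2.

S(f_1,f_2): lcm = x_1**2*x_2. S = -x_1*x_2**2 + 5/4*x_1**2 + 7/4*x_1*x_2 + x_2**2.
  reduce S modulo (f_1, f_2):
  remainder 3/4*x_2**2 + 5/16*x_1 + 27/16*x_2 ≠ 0; add g_3 = 3/4*x_2**2 + 5/16*x_1 + 27/16*x_2 to the basis.

The other S-polynomials (S(f_1,g_3), S(f_2,g_3)) all reduce to 0 modulo the current basis, so we have a Gröbner basis.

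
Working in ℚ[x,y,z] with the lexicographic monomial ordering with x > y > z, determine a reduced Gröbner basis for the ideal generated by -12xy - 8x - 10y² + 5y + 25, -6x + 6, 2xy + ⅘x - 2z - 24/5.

f_1 = -12xy - 8x - 10y² + 5y + 25, LT = xy.
f_2 = -6x + 6, LT = x.
f_3 = 2xy + ⅘x - 2z - 24/5, LT = xy.

S(f_1,f_2): lcm = xy. S = ⅔x + ⅚y² + 7/12y - 25/12.
  leading term x: subtract (-1/9)·f_2 from ⅔x + ⅚y² + 7/12y - 25/12 → ⅚y² + 7/12y - 17/12
  leading term y²: no divisor's leading term divides it; move ⅚y² to the remainder.
  leading term y: no divisor's leading term divides it; move 7/12y to the remainder.
  leading term 1: no divisor's leading term divides it; move -17/12 to the remainder.
  remainder ⅚y² + 7/12y - 17/12 ≠ 0; add g_4 = ⅚y² + 7/12y - 17/12 to the basis.

S(f_1,f_3): lcm = xy. S = 4/15x + ⅚y² - 5/12y + z + 19/60.
  leading term x: subtract (-2/45)·f_2 from 4/15x + ⅚y² - 5/12y + z + 19/60 → ⅚y² - 5/12y + z + 7/12
  leading term y²: subtract (1)·g_4 from ⅚y² - 5/12y + z + 7/12 → -y + z + 2
  leading term y: no divisor's leading term divides it; move -y to the remainder.
  leading term z: no divisor's leading term divides it; move z to the remainder.
  leading term 1: no divisor's leading term divides it; move 2 to the remainder.
  remainder -y + z + 2 ≠ 0; add g_5 = -y + z + 2 to the basis.

S(f_2,f_3): lcm = xy. S = -⅖x - y + z + 12/5.
  leading term x: subtract (1/15)·f_2 from -⅖x - y + z + 12/5 → -y + z + 2
  leading term y: subtract (1)·g_5 from -y + z + 2 → 0
  remainder 0.

S(f_1,g_4): lcm = xy². S = -1/30xy + 17/10x + ⅚y³ - 5/12y² - 25/12y.
  leading term xy: subtract (1/360)·f_1 from -1/30xy + 17/10x + ⅚y³ - 5/12y² - 25/12y → 31/18x + ⅚y³ - 7/18y² - 151/72y - 5/72
  leading term x: subtract (-31/108)·f_2 from 31/18x + ⅚y³ - 7/18y² - 151/72y - 5/72 → ⅚y³ - 7/18y² - 151/72y + 119/72
  leading term y³: subtract (y)·g_4 from ⅚y³ - 7/18y² - 151/72y + 119/72 → -35/36y² - 49/72y + 119/72
  leading term y²: subtract (-7/6)·g_4 from -35/36y² - 49/72y + 119/72 → 0
  remainder 0.

S(f_2,g_4): leading monomials are coprime, so the S-polynomial reduces to 0 (Buchberger's first criterion).
S(f_3,g_4): lcm = xy². S = -3/10xy + 17/10x - yz - 12/5y.
  leading term xy: subtract (1/40)·f_1 from -3/10xy + 17/10x - yz - 12/5y → 19/10x + ¼y² - yz - 101/40y - ⅝
  leading term x: subtract (-19/60)·f_2 from 19/10x + ¼y² - yz - 101/40y - ⅝ → ¼y² - yz - 101/40y + 51/40
  leading term y²: subtract (3/10)·g_4 from ¼y² - yz - 101/40y + 51/40 → -yz - 27/10y + 17/10
  leading term yz: subtract (z)·g_5 from -yz - 27/10y + 17/10 → -27/10y - z² - 2z + 17/10
  leading term y: subtract (27/10)·g_5 from -27/10y - z² - 2z + 17/10 → -z² - 47/10z - 37/10
  leading term z²: no divisor's leading term divides it; move -z² to the remainder.
  leading term z: no divisor's leading term divides it; move -47/10z to the remainder.
  leading term 1: no divisor's leading term divides it; move -37/10 to the remainder.
  remainder -z² - 47/10z - 37/10 ≠ 0; add g_6 = -z² - 47/10z - 37/10 to the basis.

S(f_1,g_5): lcm = xy. S = xz + 8/3x + ⅚y² - 5/12y - 25/12.
  leading term xz: subtract (-⅙z)·f_2 from xz + 8/3x + ⅚y² - 5/12y - 25/12 → 8/3x + ⅚y² - 5/12y + z - 25/12
  leading term x: subtract (-4/9)·f_2 from 8/3x + ⅚y² - 5/12y + z - 25/12 → ⅚y² - 5/12y + z + 7/12
  leading term y²: subtract (1)·g_4 from ⅚y² - 5/12y + z + 7/12 → -y + z + 2
  leading term y: subtract (1)·g_5 from -y + z + 2 → 0
  remainder 0.

S(f_2,g_5): leading monomials are coprime, so the S-polynomial reduces to 0 (Buchberger's first criterion).
S(f_3,g_5): lcm = xy. S = xz + 12/5x - z - 12/5.
  leading term xz: subtract (-⅙z)·f_2 from xz + 12/5x - z - 12/5 → 12/5x - 12/5
  leading term x: subtract (-⅖)·f_2 from 12/5x - 12/5 → 0
  remainder 0.

S(g_4,g_5): lcm = y². S = yz + 27/10y - 17/10.
  leading term yz: subtract (-z)·g_5 from yz + 27/10y - 17/10 → 27/10y + z² + 2z - 17/10
  leading term y: subtract (-27/10)·g_5 from 27/10y + z² + 2z - 17/10 → z² + 47/10z + 37/10
  leading term z²: subtract (-1)·g_6 from z² + 47/10z + 37/10 → 0
  remainder 0.

S(f_1,g_6): leading monomials are coprime, so the S-polynomial reduces to 0 (Buchberger's first criterion).
S(f_2,g_6): leading monomials are coprime, so the S-polynomial reduces to 0 (Buchberger's first criterion).
S(f_3,g_6): leading monomials are coprime, so the S-polynomial reduces to 0 (Buchberger's first criterion).
S(g_4,g_6): leading monomials are coprime, so the S-polynomial reduces to 0 (Buchberger's first criterion).
S(g_5,g_6): leading monomials are coprime, so the S-polynomial reduces to 0 (Buchberger's first criterion).
Every S-polynomial of the final basis reduces to 0, so we have a Gröbner basis.
Inter-reduce: drop elements whose leading term is divisible by another's, tail-reduce, and make monic.

G = {x - 1, y - z - 2, z² + 47/10z + 37/10}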